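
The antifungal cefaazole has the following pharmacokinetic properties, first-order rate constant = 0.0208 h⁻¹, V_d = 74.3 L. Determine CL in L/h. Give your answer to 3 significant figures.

1.55 L/h

CL = k × Vd = 0.0208 × 74.3 = 1.545 L/h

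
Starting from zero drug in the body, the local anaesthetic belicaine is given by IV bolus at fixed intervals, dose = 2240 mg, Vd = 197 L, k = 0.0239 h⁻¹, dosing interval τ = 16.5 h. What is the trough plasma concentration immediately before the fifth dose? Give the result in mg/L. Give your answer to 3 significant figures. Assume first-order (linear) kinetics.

18.7 mg/L

C₀ per dose = Dose / Vd = 2240 / 197 = 11.37 mg/L
Fraction remaining after one interval: r = e^(−kτ) = e^(−0.02390 × 16.5) = 0.6741
Before dose 5, 4 doses have been given (aged 1τ, 2τ, 3τ, 4τ).
C_trough = C₀ × (r + r² + … + r^4) = C₀ × r(1−r^4)/(1−r)
        = 11.37 × 0.6741 × (1 − 0.2065) / (1 − 0.6741) = 18.66 mg/L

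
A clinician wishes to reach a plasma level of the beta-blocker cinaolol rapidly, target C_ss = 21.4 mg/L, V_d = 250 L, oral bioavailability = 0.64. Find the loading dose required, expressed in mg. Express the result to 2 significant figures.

8400 mg

LD = Css × Vd / F = 21.4 × 250 / 0.64 = 8359 mg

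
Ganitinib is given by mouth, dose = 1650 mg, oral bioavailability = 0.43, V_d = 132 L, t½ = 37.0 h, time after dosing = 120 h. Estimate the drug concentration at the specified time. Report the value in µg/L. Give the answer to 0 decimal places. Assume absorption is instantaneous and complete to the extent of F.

Amount reaching circulation = F × Dose = 0.43 × 1650 = 709.5 mg
C₀ = F·Dose / Vd = 709.5 / 132 = 5.375 mg/L
k = ln2 / t½ = 0.693147 / 37.0 = 0.01873 h⁻¹
C = C₀ · e^(−k·t) = 5.375 × e^(−0.01873 × 120)
  = 5.375 × 0.1057 = 0.5681 mg/L
Convert: 0.5681 mg/L × 1000 = 568.1 µg/L

568 µg/L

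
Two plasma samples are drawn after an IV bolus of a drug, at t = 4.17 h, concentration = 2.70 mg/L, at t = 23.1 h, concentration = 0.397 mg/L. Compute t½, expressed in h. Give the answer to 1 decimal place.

6.8 h

k = ln(C₁/C₂) / (t₂ − t₁) = ln(2.70/0.397) / (23.1 − 4.17)
  = 1.917 / 18.93 = 0.1013 h⁻¹
t½ = ln2 / k = 0.693147 / 0.1013 = 6.843 h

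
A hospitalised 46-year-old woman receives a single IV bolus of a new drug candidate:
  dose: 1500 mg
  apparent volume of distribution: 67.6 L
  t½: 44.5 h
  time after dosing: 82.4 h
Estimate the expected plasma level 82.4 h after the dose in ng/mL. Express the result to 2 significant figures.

C₀ = Dose / Vd = 1500 / 67.6 = 22.19 mg/L
k = ln2 / t½ = 0.693147 / 44.5 = 0.01558 h⁻¹
C = C₀ · e^(−k·t) = 22.19 × e^(−0.01558 × 82.4)
  = 22.19 × 0.2770 = 6.147 mg/L
Convert: 6.147 mg/L × 1000 = 6147 ng/mL

6100 ng/mL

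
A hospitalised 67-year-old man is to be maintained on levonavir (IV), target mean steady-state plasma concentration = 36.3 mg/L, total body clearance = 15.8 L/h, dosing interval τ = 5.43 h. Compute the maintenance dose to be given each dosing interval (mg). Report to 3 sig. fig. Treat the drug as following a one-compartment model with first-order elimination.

At steady state, Dose/τ = Css × CL.
Dose = Css × CL × τ = 36.3 × 15.80 × 5.43 = 3114 mg

3110 mg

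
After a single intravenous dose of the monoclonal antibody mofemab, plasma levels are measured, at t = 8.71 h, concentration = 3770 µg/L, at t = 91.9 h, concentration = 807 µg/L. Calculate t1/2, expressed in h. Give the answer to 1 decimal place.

37.4 h

k = ln(C₁/C₂) / (t₂ − t₁) = ln(3770/807) / (91.9 − 8.71)
  = 1.542 / 83.19 = 0.01854 h⁻¹
t½ = ln2 / k = 0.693147 / 0.01854 = 37.39 h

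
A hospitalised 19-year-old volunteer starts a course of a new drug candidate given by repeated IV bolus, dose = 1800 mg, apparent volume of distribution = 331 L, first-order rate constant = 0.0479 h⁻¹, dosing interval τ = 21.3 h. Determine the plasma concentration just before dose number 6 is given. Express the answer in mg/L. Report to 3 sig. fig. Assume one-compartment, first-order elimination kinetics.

3.05 mg/L

C₀ per dose = Dose / Vd = 1800 / 331 = 5.438 mg/L
Fraction remaining after one interval: r = e^(−kτ) = e^(−0.04790 × 21.3) = 0.3605
Before dose 6, 5 doses have been given (aged 1τ, 2τ, 3τ, 4τ, 5τ).
C_trough = C₀ × (r + r² + … + r^5) = C₀ × r(1−r^5)/(1−r)
        = 5.438 × 0.3605 × (1 − 0.006089) / (1 − 0.3605) = 3.047 mg/L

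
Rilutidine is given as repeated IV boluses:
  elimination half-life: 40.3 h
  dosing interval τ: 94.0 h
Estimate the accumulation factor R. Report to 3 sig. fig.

1.25

k = ln2 / t½ = 0.693147 / 40.3 = 0.01720 h⁻¹
e^(−kτ) = e^(−0.01720 × 94.0) = 0.1985
Accumulation ratio R = 1 / (1 − e^(−kτ)) = 1 / (1 − 0.1985) = 1.248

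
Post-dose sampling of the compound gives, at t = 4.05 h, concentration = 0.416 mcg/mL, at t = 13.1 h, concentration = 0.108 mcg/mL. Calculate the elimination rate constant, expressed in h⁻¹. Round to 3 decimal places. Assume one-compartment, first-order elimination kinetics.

0.149 h⁻¹

k = ln(C₁/C₂) / (t₂ − t₁) = ln(0.416/0.108) / (13.1 − 4.05)
  = 1.349 / 9.050 = 0.1491 h⁻¹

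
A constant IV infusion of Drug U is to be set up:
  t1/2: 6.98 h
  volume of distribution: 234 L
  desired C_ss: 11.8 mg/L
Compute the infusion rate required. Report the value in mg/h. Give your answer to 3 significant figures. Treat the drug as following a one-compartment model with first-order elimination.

k = ln2 / t½ = 0.693147 / 6.98 = 0.09930 h⁻¹
CL = k × Vd = 0.09930 × 234 = 23.24 L/h
At steady state, infusion rate R₀ = Css × CL = 11.8 × 23.24 = 274.2 mg/h

274 mg/h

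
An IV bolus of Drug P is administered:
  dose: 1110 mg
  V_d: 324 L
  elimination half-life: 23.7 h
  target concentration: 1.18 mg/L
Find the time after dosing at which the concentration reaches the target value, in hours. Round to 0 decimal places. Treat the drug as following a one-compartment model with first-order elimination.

C₀ = Dose / Vd = 1110 / 324 = 3.426 mg/L
k = ln2 / t½ = 0.693147 / 23.7 = 0.02925 h⁻¹
t = ln(C₀ / C) / k = ln(3.426 / 1.18) / 0.02925
  = ln(2.903) / 0.02925 = 1.066 / 0.02925 = 36.44 h

36 h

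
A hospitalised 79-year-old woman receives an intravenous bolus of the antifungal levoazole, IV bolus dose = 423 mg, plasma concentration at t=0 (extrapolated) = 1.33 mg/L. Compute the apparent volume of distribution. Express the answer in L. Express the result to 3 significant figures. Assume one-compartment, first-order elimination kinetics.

318 L

Vd = Dose / C₀ = 423.0 / 1.33 = 318.0 L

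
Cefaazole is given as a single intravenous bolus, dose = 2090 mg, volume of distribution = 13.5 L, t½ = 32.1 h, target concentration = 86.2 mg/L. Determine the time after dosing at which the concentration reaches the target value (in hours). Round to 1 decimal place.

27.1 h

C₀ = Dose / Vd = 2090 / 13.5 = 154.8 mg/L
k = ln2 / t½ = 0.693147 / 32.1 = 0.02159 h⁻¹
t = ln(C₀ / C) / k = ln(154.8 / 86.2) / 0.02159
  = ln(1.796) / 0.02159 = 0.5856 / 0.02159 = 27.12 h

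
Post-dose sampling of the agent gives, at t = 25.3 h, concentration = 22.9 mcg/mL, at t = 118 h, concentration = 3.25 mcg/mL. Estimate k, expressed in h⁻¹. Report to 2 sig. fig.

k = ln(C₁/C₂) / (t₂ − t₁) = ln(22.9/3.25) / (118 − 25.3)
  = 1.952 / 92.70 = 0.02106 h⁻¹

0.021 h⁻¹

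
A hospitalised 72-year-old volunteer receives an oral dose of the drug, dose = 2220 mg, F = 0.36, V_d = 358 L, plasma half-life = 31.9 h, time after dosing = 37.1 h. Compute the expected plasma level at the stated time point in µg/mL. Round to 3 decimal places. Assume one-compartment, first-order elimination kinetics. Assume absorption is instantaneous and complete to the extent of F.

Amount reaching circulation = F × Dose = 0.36 × 2220 = 799.2 mg
C₀ = F·Dose / Vd = 799.2 / 358 = 2.232 mg/L
k = ln2 / t½ = 0.693147 / 31.9 = 0.02173 h⁻¹
C = C₀ · e^(−k·t) = 2.232 × e^(−0.02173 × 37.1)
  = 2.232 × 0.4466 = 0.9968 mg/L
(0.9968 mg/L = 0.9968 µg/mL)

0.997 µg/mL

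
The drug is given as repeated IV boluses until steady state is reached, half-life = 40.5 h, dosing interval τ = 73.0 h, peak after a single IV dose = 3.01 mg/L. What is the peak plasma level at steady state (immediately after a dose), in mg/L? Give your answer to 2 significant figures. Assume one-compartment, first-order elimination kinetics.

4.2 mg/L

k = ln2 / t½ = 0.693147 / 40.5 = 0.01711 h⁻¹
e^(−kτ) = e^(−0.01711 × 73.0) = 0.2868
Accumulation ratio R = 1 / (1 − e^(−kτ)) = 1 / (1 − 0.2868) = 1.402
Steady-state peak = C₀ × R = 3.01 × 1.402 = 4.220 mg/L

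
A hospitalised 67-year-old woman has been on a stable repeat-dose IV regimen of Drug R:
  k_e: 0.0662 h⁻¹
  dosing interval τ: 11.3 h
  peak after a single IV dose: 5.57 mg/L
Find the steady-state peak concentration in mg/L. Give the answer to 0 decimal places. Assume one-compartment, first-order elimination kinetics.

11 mg/L

e^(−kτ) = e^(−0.06620 × 11.3) = 0.4733
Accumulation ratio R = 1 / (1 − e^(−kτ)) = 1 / (1 − 0.4733) = 1.899
Steady-state peak = C₀ × R = 5.57 × 1.899 = 10.58 mg/L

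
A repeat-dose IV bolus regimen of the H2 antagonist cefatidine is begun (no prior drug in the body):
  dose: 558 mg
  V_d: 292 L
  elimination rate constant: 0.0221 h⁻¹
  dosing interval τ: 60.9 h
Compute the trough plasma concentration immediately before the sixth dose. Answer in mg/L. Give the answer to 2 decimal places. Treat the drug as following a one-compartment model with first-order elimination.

C₀ per dose = Dose / Vd = 558 / 292 = 1.911 mg/L
Fraction remaining after one interval: r = e^(−kτ) = e^(−0.02210 × 60.9) = 0.2603
Before dose 6, 5 doses have been given (aged 1τ, 2τ, 3τ, 4τ, 5τ).
C_trough = C₀ × (r + r² + … + r^5) = C₀ × r(1−r^5)/(1−r)
        = 1.911 × 0.2603 × (1 − 0.001195) / (1 − 0.2603) = 0.6717 mg/L

0.67 mg/L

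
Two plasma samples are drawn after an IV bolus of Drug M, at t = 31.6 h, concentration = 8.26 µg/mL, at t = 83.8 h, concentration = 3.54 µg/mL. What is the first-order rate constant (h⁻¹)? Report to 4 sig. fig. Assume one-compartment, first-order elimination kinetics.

0.01623 h⁻¹

k = ln(C₁/C₂) / (t₂ − t₁) = ln(8.26/3.54) / (83.8 − 31.6)
  = 0.8473 / 52.20 = 0.01623 h⁻¹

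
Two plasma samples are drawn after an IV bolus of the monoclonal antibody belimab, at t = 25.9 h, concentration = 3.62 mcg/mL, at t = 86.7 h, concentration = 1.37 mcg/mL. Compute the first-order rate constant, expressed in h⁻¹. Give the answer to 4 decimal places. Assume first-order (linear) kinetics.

k = ln(C₁/C₂) / (t₂ − t₁) = ln(3.62/1.37) / (86.7 − 25.9)
  = 0.9717 / 60.80 = 0.01598 h⁻¹

0.0160 h⁻¹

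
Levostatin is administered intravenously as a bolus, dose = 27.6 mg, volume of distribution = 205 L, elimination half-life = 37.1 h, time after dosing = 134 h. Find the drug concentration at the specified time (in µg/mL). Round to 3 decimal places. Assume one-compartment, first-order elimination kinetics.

C₀ = Dose / Vd = 27.60 / 205 = 0.1346 mg/L
k = ln2 / t½ = 0.693147 / 37.1 = 0.01868 h⁻¹
C = C₀ · e^(−k·t) = 0.1346 × e^(−0.01868 × 134)
  = 0.1346 × 0.08183 = 0.01101 mg/L
(0.01101 mg/L = 0.01101 µg/mL)

0.011 µg/mL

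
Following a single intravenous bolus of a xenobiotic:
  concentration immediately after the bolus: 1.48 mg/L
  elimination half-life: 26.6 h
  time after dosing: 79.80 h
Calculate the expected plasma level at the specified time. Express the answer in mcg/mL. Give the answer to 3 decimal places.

0.185 mcg/mL

k = ln2 / t½ = 0.693147 / 26.6 = 0.02606 h⁻¹
t / t½ = 79.80 / 26.6 = 3 half-lives
C = C₀ × (1/2)^3 = 1.480 × 0.1250 = 0.1850 mg/L
(0.1850 mg/L = 0.1850 mcg/mL)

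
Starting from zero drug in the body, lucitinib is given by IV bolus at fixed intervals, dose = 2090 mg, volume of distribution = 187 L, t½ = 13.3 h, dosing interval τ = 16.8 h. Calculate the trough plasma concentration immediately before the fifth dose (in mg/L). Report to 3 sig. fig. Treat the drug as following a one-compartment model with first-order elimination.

7.74 mg/L

C₀ per dose = Dose / Vd = 2090 / 187 = 11.18 mg/L
k = ln2 / t½ = 0.693147 / 13.3 = 0.05212 h⁻¹
Fraction remaining after one interval: r = e^(−kτ) = e^(−0.05212 × 16.8) = 0.4166
Before dose 5, 4 doses have been given (aged 1τ, 2τ, 3τ, 4τ).
C_trough = C₀ × (r + r² + … + r^4) = C₀ × r(1−r^4)/(1−r)
        = 11.18 × 0.4166 × (1 − 0.03012) / (1 − 0.4166) = 7.743 mg/L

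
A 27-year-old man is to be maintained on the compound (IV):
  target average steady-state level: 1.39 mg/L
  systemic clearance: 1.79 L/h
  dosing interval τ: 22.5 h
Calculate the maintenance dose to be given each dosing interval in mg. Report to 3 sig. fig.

At steady state, Dose/τ = Css × CL.
Dose = Css × CL × τ = 1.39 × 1.790 × 22.5 = 55.98 mg

56.0 mg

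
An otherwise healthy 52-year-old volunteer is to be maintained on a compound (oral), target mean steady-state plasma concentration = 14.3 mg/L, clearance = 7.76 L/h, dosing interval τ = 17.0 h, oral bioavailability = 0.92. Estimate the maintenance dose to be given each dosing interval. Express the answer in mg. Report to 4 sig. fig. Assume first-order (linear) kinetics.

2050 mg

At steady state, F × (Dose/τ) = Css × CL.
Dose = Css × CL × τ / F = 14.3 × 7.760 × 17.0 / 0.92 = 2050 mg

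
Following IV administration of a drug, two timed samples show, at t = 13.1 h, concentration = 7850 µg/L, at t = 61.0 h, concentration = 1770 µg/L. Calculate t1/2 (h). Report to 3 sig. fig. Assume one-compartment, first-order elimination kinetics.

k = ln(C₁/C₂) / (t₂ − t₁) = ln(7850/1770) / (61.0 − 13.1)
  = 1.490 / 47.90 = 0.03111 h⁻¹
t½ = ln2 / k = 0.693147 / 0.03111 = 22.28 h

22.3 h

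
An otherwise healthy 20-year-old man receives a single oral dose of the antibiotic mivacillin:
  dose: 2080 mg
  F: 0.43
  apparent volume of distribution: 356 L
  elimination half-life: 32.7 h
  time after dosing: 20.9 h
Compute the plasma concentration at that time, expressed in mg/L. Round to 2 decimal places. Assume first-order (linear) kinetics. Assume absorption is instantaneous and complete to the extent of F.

Amount reaching circulation = F × Dose = 0.43 × 2080 = 894.4 mg
C₀ = F·Dose / Vd = 894.4 / 356 = 2.512 mg/L
k = ln2 / t½ = 0.693147 / 32.7 = 0.02120 h⁻¹
C = C₀ · e^(−k·t) = 2.512 × e^(−0.02120 × 20.9)
  = 2.512 × 0.6421 = 1.613 mg/L

1.61 mg/L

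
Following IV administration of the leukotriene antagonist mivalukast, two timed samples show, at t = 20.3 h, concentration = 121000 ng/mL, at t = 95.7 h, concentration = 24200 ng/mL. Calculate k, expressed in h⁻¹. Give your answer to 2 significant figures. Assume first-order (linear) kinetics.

0.021 h⁻¹

k = ln(C₁/C₂) / (t₂ − t₁) = ln(121000/24200) / (95.7 − 20.3)
  = 1.609 / 75.40 = 0.02134 h⁻¹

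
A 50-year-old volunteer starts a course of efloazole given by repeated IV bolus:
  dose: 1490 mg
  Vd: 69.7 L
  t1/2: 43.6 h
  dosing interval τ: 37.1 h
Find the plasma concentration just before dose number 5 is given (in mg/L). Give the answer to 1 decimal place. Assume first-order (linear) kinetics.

C₀ per dose = Dose / Vd = 1490 / 69.7 = 21.38 mg/L
k = ln2 / t½ = 0.693147 / 43.6 = 0.01590 h⁻¹
Fraction remaining after one interval: r = e^(−kτ) = e^(−0.01590 × 37.1) = 0.5544
Before dose 5, 4 doses have been given (aged 1τ, 2τ, 3τ, 4τ).
C_trough = C₀ × (r + r² + … + r^4) = C₀ × r(1−r^4)/(1−r)
        = 21.38 × 0.5544 × (1 − 0.09447) / (1 − 0.5544) = 24.09 mg/L

24.1 mg/L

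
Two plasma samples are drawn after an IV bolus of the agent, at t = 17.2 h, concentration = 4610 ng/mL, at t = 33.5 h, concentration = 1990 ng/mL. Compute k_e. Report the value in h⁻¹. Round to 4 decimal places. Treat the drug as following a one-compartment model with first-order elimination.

0.0515 h⁻¹

k = ln(C₁/C₂) / (t₂ − t₁) = ln(4610/1990) / (33.5 − 17.2)
  = 0.8401 / 16.30 = 0.05154 h⁻¹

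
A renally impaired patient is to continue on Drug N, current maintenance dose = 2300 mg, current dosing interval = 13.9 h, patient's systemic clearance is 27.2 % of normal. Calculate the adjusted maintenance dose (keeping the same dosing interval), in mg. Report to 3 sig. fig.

626 mg

To keep the same average steady-state level, dosing rate must scale with clearance.
CL ratio = 27.2 / 100 = 0.2720
New dose (same interval) = 2300 × 0.2720 = 625.6 mg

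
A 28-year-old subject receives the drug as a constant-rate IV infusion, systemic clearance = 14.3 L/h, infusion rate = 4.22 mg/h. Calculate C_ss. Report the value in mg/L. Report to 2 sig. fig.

At steady state Css = R₀ / CL = 4.22 / 14.30 = 0.2951 mg/L

0.30 mg/L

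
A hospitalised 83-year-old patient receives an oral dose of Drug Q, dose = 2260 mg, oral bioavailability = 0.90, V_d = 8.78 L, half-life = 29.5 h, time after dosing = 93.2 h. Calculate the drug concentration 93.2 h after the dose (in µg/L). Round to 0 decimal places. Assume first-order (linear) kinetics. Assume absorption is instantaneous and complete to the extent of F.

25930 µg/L

Amount reaching circulation = F × Dose = 0.90 × 2260 = 2034 mg
C₀ = F·Dose / Vd = 2034 / 8.78 = 231.7 mg/L
k = ln2 / t½ = 0.693147 / 29.5 = 0.02350 h⁻¹
C = C₀ · e^(−k·t) = 231.7 × e^(−0.02350 × 93.2)
  = 231.7 × 0.1119 = 25.93 mg/L
Convert: 25.93 mg/L × 1000 = 25930 µg/L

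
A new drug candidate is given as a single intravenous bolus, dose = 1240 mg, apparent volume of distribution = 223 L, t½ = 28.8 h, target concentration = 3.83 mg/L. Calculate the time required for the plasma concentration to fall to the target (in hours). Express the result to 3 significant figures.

C₀ = Dose / Vd = 1240 / 223 = 5.561 mg/L
k = ln2 / t½ = 0.693147 / 28.8 = 0.02407 h⁻¹
t = ln(C₀ / C) / k = ln(5.561 / 3.83) / 0.02407
  = ln(1.452) / 0.02407 = 0.3729 / 0.02407 = 15.49 h

15.5 h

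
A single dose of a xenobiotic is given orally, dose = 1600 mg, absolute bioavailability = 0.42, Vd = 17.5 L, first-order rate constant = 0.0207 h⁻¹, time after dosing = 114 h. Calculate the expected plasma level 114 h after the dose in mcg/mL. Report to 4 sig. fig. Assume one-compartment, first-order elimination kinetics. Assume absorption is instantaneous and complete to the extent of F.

3.626 mcg/mL

Amount reaching circulation = F × Dose = 0.42 × 1600 = 672.0 mg
C₀ = F·Dose / Vd = 672.0 / 17.5 = 38.40 mg/L
C = C₀ · e^(−k·t) = 38.40 × e^(−0.02070 × 114)
  = 38.40 × 0.09444 = 3.626 mg/L
(3.626 mg/L = 3.626 mcg/mL)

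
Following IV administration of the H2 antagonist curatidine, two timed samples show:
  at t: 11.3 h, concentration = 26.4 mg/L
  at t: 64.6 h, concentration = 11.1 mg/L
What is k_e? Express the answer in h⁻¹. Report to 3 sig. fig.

0.0163 h⁻¹

k = ln(C₁/C₂) / (t₂ − t₁) = ln(26.4/11.1) / (64.6 − 11.3)
  = 0.8664 / 53.30 = 0.01626 h⁻¹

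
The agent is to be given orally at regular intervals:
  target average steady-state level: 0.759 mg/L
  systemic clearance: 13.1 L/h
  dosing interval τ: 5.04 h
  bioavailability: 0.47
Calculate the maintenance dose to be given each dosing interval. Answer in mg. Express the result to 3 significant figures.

107 mg

At steady state, F × (Dose/τ) = Css × CL.
Dose = Css × CL × τ / F = 0.759 × 13.10 × 5.04 / 0.47 = 106.6 mg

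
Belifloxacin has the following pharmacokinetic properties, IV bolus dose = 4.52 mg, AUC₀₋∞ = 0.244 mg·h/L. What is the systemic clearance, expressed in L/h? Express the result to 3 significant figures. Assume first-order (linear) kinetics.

18.5 L/h

CL = Dose / AUC = 4.52 / 0.244 = 18.52 L/h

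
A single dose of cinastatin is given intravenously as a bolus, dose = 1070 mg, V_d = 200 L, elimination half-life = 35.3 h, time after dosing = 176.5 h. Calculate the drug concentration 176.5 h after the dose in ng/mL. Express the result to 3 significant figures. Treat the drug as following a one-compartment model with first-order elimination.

C₀ = Dose / Vd = 1070 / 200 = 5.350 mg/L
k = ln2 / t½ = 0.693147 / 35.3 = 0.01964 h⁻¹
t / t½ = 176.5 / 35.3 = 5 half-lives
C = C₀ × (1/2)^5 = 5.350 × 0.03125 = 0.1672 mg/L
Convert: 0.1672 mg/L × 1000 = 167.2 ng/mL

167 ng/mL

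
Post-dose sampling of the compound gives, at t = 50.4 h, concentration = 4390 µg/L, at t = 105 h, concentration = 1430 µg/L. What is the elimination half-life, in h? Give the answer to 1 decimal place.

k = ln(C₁/C₂) / (t₂ − t₁) = ln(4390/1430) / (105 − 50.4)
  = 1.122 / 54.60 = 0.02055 h⁻¹
t½ = ln2 / k = 0.693147 / 0.02055 = 33.73 h

33.7 h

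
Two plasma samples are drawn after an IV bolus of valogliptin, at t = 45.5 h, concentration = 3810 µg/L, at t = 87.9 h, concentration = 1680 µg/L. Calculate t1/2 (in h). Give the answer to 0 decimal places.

k = ln(C₁/C₂) / (t₂ − t₁) = ln(3810/1680) / (87.9 − 45.5)
  = 0.8188 / 42.40 = 0.01931 h⁻¹
t½ = ln2 / k = 0.693147 / 0.01931 = 35.90 h

36 h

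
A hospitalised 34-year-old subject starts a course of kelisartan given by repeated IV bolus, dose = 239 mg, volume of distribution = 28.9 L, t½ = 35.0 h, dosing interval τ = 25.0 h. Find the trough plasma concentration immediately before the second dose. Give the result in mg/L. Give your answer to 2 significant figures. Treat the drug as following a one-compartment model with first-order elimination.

C₀ per dose = Dose / Vd = 239 / 28.9 = 8.270 mg/L
k = ln2 / t½ = 0.693147 / 35.0 = 0.01980 h⁻¹
Fraction remaining after one interval: r = e^(−kτ) = e^(−0.01980 × 25.0) = 0.6096
Before dose 2, 1 dose has been given (aged 1τ).
C_trough = C₀ × r = 8.270 × 0.6096 = 5.041 mg/L

5.0 mg/L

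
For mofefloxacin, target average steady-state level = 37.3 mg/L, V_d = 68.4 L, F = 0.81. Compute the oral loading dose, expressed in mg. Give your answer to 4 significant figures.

3150 mg

LD = Css × Vd / F = 37.3 × 68.4 / 0.81 = 3150 mg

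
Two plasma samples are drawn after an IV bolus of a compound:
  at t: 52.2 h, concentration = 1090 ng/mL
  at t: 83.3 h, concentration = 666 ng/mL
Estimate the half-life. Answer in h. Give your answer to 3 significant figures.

43.8 h

k = ln(C₁/C₂) / (t₂ − t₁) = ln(1090/666) / (83.3 − 52.2)
  = 0.4926 / 31.10 = 0.01584 h⁻¹
t½ = ln2 / k = 0.693147 / 0.01584 = 43.76 h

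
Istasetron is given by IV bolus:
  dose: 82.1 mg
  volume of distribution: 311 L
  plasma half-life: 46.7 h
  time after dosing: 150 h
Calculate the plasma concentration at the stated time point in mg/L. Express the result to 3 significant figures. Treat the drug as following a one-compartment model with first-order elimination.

C₀ = Dose / Vd = 82.10 / 311 = 0.2640 mg/L
k = ln2 / t½ = 0.693147 / 46.7 = 0.01484 h⁻¹
C = C₀ · e^(−k·t) = 0.2640 × e^(−0.01484 × 150)
  = 0.2640 × 0.1080 = 0.02851 mg/L

0.0285 mg/L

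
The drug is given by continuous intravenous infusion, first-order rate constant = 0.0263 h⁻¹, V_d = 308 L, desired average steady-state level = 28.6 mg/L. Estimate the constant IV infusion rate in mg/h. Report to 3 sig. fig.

232 mg/h

CL = k × Vd = 0.02630 × 308 = 8.100 L/h
At steady state, infusion rate R₀ = Css × CL = 28.6 × 8.100 = 231.7 mg/h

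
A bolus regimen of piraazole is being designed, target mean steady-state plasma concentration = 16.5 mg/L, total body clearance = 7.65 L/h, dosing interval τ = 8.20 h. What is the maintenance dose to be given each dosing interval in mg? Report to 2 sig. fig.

1000 mg

At steady state, Dose/τ = Css × CL.
Dose = Css × CL × τ = 16.5 × 7.650 × 8.20 = 1035 mg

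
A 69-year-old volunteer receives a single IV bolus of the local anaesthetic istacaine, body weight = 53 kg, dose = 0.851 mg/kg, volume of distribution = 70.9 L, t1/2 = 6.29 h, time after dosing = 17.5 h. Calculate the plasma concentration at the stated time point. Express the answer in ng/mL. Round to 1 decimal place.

Total dose = 0.851 × 53 = 45.10 mg
C₀ = Dose / Vd = 45.10 / 70.9 = 0.6361 mg/L
k = ln2 / t½ = 0.693147 / 6.29 = 0.1102 h⁻¹
C = C₀ · e^(−k·t) = 0.6361 × e^(−0.1102 × 17.5)
  = 0.6361 × 0.1454 = 0.09249 mg/L
Convert: 0.09249 mg/L × 1000 = 92.49 ng/mL

92.5 ng/mL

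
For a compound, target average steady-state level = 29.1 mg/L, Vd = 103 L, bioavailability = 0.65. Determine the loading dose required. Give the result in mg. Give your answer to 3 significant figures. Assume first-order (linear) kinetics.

4610 mg

LD = Css × Vd / F = 29.1 × 103 / 0.65 = 4611 mg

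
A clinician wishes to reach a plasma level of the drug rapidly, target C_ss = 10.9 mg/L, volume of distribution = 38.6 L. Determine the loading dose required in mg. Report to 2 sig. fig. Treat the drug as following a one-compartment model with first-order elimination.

LD = Css × Vd = 10.9 × 38.6 = 420.7 mg

420 mg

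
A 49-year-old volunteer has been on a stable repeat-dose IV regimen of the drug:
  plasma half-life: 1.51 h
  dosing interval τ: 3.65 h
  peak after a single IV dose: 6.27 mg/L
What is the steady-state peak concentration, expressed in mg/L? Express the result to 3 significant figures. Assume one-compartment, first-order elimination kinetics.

7.71 mg/L

k = ln2 / t½ = 0.693147 / 1.51 = 0.4590 h⁻¹
e^(−kτ) = e^(−0.4590 × 3.65) = 0.1872
Accumulation ratio R = 1 / (1 − e^(−kτ)) = 1 / (1 − 0.1872) = 1.230
Steady-state peak = C₀ × R = 6.27 × 1.230 = 7.712 mg/L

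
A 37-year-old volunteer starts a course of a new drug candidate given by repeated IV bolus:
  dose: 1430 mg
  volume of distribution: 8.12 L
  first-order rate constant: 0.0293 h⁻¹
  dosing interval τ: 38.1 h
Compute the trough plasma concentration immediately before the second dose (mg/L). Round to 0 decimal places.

C₀ per dose = Dose / Vd = 1430 / 8.12 = 176.1 mg/L
Fraction remaining after one interval: r = e^(−kτ) = e^(−0.02930 × 38.1) = 0.3275
Before dose 2, 1 dose has been given (aged 1τ).
C_trough = C₀ × r = 176.1 × 0.3275 = 57.67 mg/L

58 mg/L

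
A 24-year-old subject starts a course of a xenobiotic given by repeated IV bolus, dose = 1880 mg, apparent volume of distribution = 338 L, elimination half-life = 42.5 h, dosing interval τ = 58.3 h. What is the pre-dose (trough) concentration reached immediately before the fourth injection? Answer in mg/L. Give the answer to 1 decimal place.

3.3 mg/L

C₀ per dose = Dose / Vd = 1880 / 338 = 5.562 mg/L
k = ln2 / t½ = 0.693147 / 42.5 = 0.01631 h⁻¹
Fraction remaining after one interval: r = e^(−kτ) = e^(−0.01631 × 58.3) = 0.3864
Before dose 4, 3 doses have been given (aged 1τ, 2τ, 3τ).
C_trough = C₀ × (r + r² + … + r^3) = C₀ × r(1−r^3)/(1−r)
        = 5.562 × 0.3864 × (1 − 0.05769) / (1 − 0.3864) = 3.300 mg/L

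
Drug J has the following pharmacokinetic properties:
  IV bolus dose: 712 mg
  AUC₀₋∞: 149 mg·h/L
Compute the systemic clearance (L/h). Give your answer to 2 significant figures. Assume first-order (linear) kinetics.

CL = Dose / AUC = 712 / 149 = 4.779 L/h

4.8 L/h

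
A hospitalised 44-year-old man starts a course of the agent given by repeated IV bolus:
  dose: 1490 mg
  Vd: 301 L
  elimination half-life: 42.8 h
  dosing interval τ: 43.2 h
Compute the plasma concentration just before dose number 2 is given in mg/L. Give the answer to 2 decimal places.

2.46 mg/L

C₀ per dose = Dose / Vd = 1490 / 301 = 4.950 mg/L
k = ln2 / t½ = 0.693147 / 42.8 = 0.01620 h⁻¹
Fraction remaining after one interval: r = e^(−kτ) = e^(−0.01620 × 43.2) = 0.4967
Before dose 2, 1 dose has been given (aged 1τ).
C_trough = C₀ × r = 4.950 × 0.4967 = 2.459 mg/L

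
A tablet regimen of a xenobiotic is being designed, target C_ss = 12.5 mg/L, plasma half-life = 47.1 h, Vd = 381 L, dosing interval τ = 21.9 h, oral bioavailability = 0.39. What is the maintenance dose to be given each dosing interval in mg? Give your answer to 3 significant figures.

3940 mg

k = ln2 / t½ = 0.693147 / 47.1 = 0.01472 h⁻¹
CL = k × Vd = 0.01472 × 381 = 5.608 L/h
At steady state, F × (Dose/τ) = Css × CL.
Dose = Css × CL × τ / F = 12.5 × 5.608 × 21.9 / 0.39 = 3936 mg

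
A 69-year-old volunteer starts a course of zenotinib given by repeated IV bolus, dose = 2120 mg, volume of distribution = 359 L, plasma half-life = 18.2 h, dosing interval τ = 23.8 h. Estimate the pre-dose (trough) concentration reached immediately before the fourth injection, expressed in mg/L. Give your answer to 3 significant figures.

C₀ per dose = Dose / Vd = 2120 / 359 = 5.905 mg/L
k = ln2 / t½ = 0.693147 / 18.2 = 0.03809 h⁻¹
Fraction remaining after one interval: r = e^(−kτ) = e^(−0.03809 × 23.8) = 0.4039
Before dose 4, 3 doses have been given (aged 1τ, 2τ, 3τ).
C_trough = C₀ × (r + r² + … + r^3) = C₀ × r(1−r^3)/(1−r)
        = 5.905 × 0.4039 × (1 − 0.06589) / (1 − 0.4039) = 3.737 mg/L

3.74 mg/L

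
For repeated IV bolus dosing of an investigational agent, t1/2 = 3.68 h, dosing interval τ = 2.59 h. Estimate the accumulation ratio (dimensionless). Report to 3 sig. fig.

k = ln2 / t½ = 0.693147 / 3.68 = 0.1884 h⁻¹
e^(−kτ) = e^(−0.1884 × 2.59) = 0.6139
Accumulation ratio R = 1 / (1 − e^(−kτ)) = 1 / (1 − 0.6139) = 2.590

2.59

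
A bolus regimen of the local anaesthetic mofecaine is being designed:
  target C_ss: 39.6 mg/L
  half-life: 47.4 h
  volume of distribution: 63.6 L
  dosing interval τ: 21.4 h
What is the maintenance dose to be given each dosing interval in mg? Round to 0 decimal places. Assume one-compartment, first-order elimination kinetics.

k = ln2 / t½ = 0.693147 / 47.4 = 0.01462 h⁻¹
CL = k × Vd = 0.01462 × 63.6 = 0.9298 L/h
At steady state, Dose/τ = Css × CL.
Dose = Css × CL × τ = 39.6 × 0.9298 × 21.4 = 787.9 mg

788 mg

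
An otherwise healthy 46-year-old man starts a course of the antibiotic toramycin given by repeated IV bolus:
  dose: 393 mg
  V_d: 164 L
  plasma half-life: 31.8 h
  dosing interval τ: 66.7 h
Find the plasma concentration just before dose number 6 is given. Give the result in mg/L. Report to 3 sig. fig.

C₀ per dose = Dose / Vd = 393 / 164 = 2.396 mg/L
k = ln2 / t½ = 0.693147 / 31.8 = 0.02180 h⁻¹
Fraction remaining after one interval: r = e^(−kτ) = e^(−0.02180 × 66.7) = 0.2336
Before dose 6, 5 doses have been given (aged 1τ, 2τ, 3τ, 4τ, 5τ).
C_trough = C₀ × (r + r² + … + r^5) = C₀ × r(1−r^5)/(1−r)
        = 2.396 × 0.2336 × (1 − 0.0006956) / (1 − 0.2336) = 0.7298 mg/L

0.730 mg/L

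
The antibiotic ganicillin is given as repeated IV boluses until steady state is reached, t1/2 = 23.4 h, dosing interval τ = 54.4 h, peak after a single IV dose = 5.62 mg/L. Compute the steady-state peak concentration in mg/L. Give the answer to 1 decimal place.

7.0 mg/L

k = ln2 / t½ = 0.693147 / 23.4 = 0.02962 h⁻¹
e^(−kτ) = e^(−0.02962 × 54.4) = 0.1996
Accumulation ratio R = 1 / (1 − e^(−kτ)) = 1 / (1 − 0.1996) = 1.249
Steady-state peak = C₀ × R = 5.62 × 1.249 = 7.019 mg/L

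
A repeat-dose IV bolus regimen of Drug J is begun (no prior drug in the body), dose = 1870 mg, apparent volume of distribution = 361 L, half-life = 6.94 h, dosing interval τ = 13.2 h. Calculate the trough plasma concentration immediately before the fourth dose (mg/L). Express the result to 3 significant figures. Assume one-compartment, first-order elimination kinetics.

C₀ per dose = Dose / Vd = 1870 / 361 = 5.180 mg/L
k = ln2 / t½ = 0.693147 / 6.94 = 0.09988 h⁻¹
Fraction remaining after one interval: r = e^(−kτ) = e^(−0.09988 × 13.2) = 0.2676
Before dose 4, 3 doses have been given (aged 1τ, 2τ, 3τ).
C_trough = C₀ × (r + r² + … + r^3) = C₀ × r(1−r^3)/(1−r)
        = 5.180 × 0.2676 × (1 − 0.01916) / (1 − 0.2676) = 1.856 mg/L

1.86 mg/L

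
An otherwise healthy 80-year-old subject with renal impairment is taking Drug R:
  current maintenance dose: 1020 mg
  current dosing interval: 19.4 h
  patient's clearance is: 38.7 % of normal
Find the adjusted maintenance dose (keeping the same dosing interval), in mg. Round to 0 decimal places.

To keep the same average steady-state level, dosing rate must scale with clearance.
CL ratio = 38.7 / 100 = 0.3870
New dose (same interval) = 1020 × 0.3870 = 394.7 mg

395 mg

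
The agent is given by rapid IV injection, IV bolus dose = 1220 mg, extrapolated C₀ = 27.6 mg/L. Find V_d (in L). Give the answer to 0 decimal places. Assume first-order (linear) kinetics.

Vd = Dose / C₀ = 1220 / 27.6 = 44.20 L

44 L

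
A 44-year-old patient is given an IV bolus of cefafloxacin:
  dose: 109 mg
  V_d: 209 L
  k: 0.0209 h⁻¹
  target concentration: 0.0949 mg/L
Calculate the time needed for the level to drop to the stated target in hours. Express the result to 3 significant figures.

81.5 h

C₀ = Dose / Vd = 109.0 / 209 = 0.5215 mg/L
t = ln(C₀ / C) / k = ln(0.5215 / 0.0949) / 0.02090
  = ln(5.495) / 0.02090 = 1.704 / 0.02090 = 81.53 h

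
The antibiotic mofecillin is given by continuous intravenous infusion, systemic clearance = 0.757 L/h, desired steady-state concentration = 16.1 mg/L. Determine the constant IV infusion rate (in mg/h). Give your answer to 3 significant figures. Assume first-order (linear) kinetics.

At steady state, infusion rate R₀ = Css × CL = 16.1 × 0.7570 = 12.19 mg/h

12.2 mg/h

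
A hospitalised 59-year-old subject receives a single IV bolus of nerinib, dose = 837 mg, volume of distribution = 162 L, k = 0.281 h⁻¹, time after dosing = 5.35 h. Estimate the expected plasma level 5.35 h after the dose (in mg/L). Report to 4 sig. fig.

C₀ = Dose / Vd = 837.0 / 162 = 5.167 mg/L
C = C₀ · e^(−k·t) = 5.167 × e^(−0.2810 × 5.35)
  = 5.167 × 0.2224 = 1.149 mg/L

1.149 mg/L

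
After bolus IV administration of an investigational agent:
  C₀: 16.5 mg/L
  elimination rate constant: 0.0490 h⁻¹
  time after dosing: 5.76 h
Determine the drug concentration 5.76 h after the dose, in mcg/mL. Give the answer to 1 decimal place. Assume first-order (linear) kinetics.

C = C₀ · e^(−k·t) = 16.50 × e^(−0.04900 × 5.76)
  = 16.50 × 0.7541 = 12.44 mg/L
(12.44 mg/L = 12.44 mcg/mL)

12.4 mcg/mL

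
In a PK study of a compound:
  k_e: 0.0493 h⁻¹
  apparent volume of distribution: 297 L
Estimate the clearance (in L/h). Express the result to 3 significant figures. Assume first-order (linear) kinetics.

CL = k × Vd = 0.0493 × 297 = 14.64 L/h

14.6 L/h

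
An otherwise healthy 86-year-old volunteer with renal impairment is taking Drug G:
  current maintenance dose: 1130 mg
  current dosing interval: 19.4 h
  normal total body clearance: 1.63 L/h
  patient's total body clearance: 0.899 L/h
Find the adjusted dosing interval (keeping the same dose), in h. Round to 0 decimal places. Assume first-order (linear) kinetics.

To keep the same average steady-state level, dosing rate must scale with clearance.
CL ratio = 0.899 / 1.63 = 0.5515
New interval (same dose) = 19.4 / 0.5515 = 35.18 h

35 h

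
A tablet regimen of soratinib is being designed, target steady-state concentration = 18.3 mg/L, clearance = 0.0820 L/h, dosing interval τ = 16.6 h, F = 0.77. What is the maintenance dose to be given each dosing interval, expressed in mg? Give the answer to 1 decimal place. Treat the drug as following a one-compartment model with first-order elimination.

32.4 mg

At steady state, F × (Dose/τ) = Css × CL.
Dose = Css × CL × τ / F = 18.3 × 0.08200 × 16.6 / 0.77 = 32.35 mg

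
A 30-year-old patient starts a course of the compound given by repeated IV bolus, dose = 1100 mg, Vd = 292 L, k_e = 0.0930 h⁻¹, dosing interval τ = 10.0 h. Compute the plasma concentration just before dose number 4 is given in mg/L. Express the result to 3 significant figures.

2.30 mg/L

C₀ per dose = Dose / Vd = 1100 / 292 = 3.767 mg/L
Fraction remaining after one interval: r = e^(−kτ) = e^(−0.09300 × 10.0) = 0.3946
Before dose 4, 3 doses have been given (aged 1τ, 2τ, 3τ).
C_trough = C₀ × (r + r² + … + r^3) = C₀ × r(1−r^3)/(1−r)
        = 3.767 × 0.3946 × (1 − 0.06144) / (1 − 0.3946) = 2.304 mg/L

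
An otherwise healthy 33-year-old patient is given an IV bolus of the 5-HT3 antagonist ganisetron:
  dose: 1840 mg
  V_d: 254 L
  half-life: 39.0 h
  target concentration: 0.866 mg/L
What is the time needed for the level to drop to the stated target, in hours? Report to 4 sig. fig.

C₀ = Dose / Vd = 1840 / 254 = 7.244 mg/L
k = ln2 / t½ = 0.693147 / 39.0 = 0.01777 h⁻¹
t = ln(C₀ / C) / k = ln(7.244 / 0.866) / 0.01777
  = ln(8.365) / 0.01777 = 2.124 / 0.01777 = 119.5 h

119.5 h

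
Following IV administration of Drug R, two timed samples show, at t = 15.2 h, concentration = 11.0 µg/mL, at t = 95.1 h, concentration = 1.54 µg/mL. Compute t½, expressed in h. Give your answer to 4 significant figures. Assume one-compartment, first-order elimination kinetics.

k = ln(C₁/C₂) / (t₂ − t₁) = ln(11.0/1.54) / (95.1 − 15.2)
  = 1.966 / 79.90 = 0.02461 h⁻¹
t½ = ln2 / k = 0.693147 / 0.02461 = 28.17 h

28.17 h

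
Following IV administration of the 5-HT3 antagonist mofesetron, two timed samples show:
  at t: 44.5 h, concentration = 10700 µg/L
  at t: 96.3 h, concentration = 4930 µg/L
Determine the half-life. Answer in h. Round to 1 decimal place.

k = ln(C₁/C₂) / (t₂ − t₁) = ln(10700/4930) / (96.3 − 44.5)
  = 0.7749 / 51.80 = 0.01496 h⁻¹
t½ = ln2 / k = 0.693147 / 0.01496 = 46.33 h

46.3 h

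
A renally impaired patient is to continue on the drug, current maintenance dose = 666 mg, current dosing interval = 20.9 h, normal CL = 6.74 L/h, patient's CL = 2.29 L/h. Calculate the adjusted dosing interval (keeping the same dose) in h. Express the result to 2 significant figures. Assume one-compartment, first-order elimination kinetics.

To keep the same average steady-state level, dosing rate must scale with clearance.
CL ratio = 2.29 / 6.74 = 0.3398
New interval (same dose) = 20.9 / 0.3398 = 61.51 h

62 h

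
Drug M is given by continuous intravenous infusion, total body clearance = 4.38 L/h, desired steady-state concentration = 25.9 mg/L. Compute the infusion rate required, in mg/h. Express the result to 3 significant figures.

At steady state, infusion rate R₀ = Css × CL = 25.9 × 4.380 = 113.4 mg/h

113 mg/h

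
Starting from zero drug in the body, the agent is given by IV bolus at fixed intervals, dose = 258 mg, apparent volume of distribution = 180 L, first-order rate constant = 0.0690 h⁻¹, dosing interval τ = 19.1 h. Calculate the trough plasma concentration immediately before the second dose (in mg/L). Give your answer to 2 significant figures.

C₀ per dose = Dose / Vd = 258 / 180 = 1.433 mg/L
Fraction remaining after one interval: r = e^(−kτ) = e^(−0.06900 × 19.1) = 0.2677
Before dose 2, 1 dose has been given (aged 1τ).
C_trough = C₀ × r = 1.433 × 0.2677 = 0.3836 mg/L

0.38 mg/L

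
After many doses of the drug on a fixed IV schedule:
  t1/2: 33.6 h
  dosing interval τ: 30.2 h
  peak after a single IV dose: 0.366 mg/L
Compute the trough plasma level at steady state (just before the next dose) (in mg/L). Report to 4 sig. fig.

k = ln2 / t½ = 0.693147 / 33.6 = 0.02063 h⁻¹
e^(−kτ) = e^(−0.02063 × 30.2) = 0.5363
Accumulation ratio R = 1 / (1 − e^(−kτ)) = 1 / (1 − 0.5363) = 2.157
Steady-state trough = C₀ × R × e^(−kτ) = 0.366 × 2.157 × 0.5363 = 0.4234 mg/L

0.4234 mg/L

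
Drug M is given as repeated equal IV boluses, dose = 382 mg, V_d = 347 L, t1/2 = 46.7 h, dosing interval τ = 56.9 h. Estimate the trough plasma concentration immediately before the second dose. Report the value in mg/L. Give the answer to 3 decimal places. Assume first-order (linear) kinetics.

0.473 mg/L

C₀ per dose = Dose / Vd = 382 / 347 = 1.101 mg/L
k = ln2 / t½ = 0.693147 / 46.7 = 0.01484 h⁻¹
Fraction remaining after one interval: r = e^(−kτ) = e^(−0.01484 × 56.9) = 0.4298
Before dose 2, 1 dose has been given (aged 1τ).
C_trough = C₀ × r = 1.101 × 0.4298 = 0.4732 mg/L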